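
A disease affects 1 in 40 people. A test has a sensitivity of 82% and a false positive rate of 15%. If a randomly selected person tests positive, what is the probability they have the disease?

Let D = the rare event, + = positive/flagged.
P(D) = 1/40
P(+|D) = 82/100 = 41/50
P(+|D') = 15/100 = 3/20
P(+) = P(+|D)P(D) + P(+|D')P(D')
     = \frac{41}{50} × \frac{1}{40} + \frac{3}{20} × \frac{39}{40}
     = \frac{667}{4000}
P(D|+) = P(+|D)P(D)/P(+) = \frac{82}{667}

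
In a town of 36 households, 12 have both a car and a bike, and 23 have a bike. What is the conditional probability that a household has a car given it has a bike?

P(A ∩ B) = 12/36 = 1/3
P(B) = 23/36
P(A|B) = P(A ∩ B) / P(B) = (1/3) / (23/36) = 12/23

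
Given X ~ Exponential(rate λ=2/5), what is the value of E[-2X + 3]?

For X ~ Exponential(rate λ=2/5):
E[X] = \frac{5}{2}
E[-2X + 3] = -2 × E[X] + 3 = -2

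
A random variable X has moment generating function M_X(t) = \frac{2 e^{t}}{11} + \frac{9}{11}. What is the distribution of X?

The MGF M(t) = \frac{2 e^{t}}{11} + \frac{9}{11} is the standard form for the Bernoulli distribution.
Comparing with the known MGF formula identifies: Bernoulli(p=2/11)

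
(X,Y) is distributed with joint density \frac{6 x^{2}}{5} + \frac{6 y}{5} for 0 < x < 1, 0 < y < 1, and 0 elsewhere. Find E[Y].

E[Y] = ∫_0^1 ∫_0^1 y × f(x,y) dx dy
= \frac{3}{5}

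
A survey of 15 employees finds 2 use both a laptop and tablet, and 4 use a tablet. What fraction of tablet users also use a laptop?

P(A ∩ B) = 2/15
P(B) = 4/15
P(A|B) = P(A ∩ B) / P(B) = (2/15) / (4/15) = 1/2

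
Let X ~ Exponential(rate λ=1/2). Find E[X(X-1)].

E[X(X-1)] = E[X² - X] = E[X²] - E[X]
E[X] = 2
E[X²] = Var(X) + (E[X])² = 4 + (2)² = 8
E[X(X-1)] = 8 - 2 = 6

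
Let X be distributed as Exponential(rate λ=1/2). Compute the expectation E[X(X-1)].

E[X(X-1)] = E[X² - X] = E[X²] - E[X]
E[X] = 2
E[X²] = Var(X) + (E[X])² = 4 + (2)² = 8
E[X(X-1)] = 8 - 2 = 6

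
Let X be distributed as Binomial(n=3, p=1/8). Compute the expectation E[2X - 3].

For X ~ Binomial(n=3, p=1/8):
E[X] = \frac{3}{8}
E[2X - 3] = 2 × E[X] - 3 = - \frac{9}{4}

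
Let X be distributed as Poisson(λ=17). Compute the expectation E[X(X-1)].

E[X(X-1)] = E[X² - X] = E[X²] - E[X]
E[X] = 17
E[X²] = Var(X) + (E[X])² = 17 + (17)² = 306
E[X(X-1)] = 306 - 17 = 289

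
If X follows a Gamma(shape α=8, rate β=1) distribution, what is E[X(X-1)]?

E[X(X-1)] = E[X² - X] = E[X²] - E[X]
E[X] = 8
E[X²] = Var(X) + (E[X])² = 8 + (8)² = 72
E[X(X-1)] = 72 - 8 = 64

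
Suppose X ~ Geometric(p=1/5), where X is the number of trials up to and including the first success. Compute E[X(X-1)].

E[X(X-1)] = E[X² - X] = E[X²] - E[X]
E[X] = 5
E[X²] = Var(X) + (E[X])² = 20 + (5)² = 45
E[X(X-1)] = 45 - 5 = 40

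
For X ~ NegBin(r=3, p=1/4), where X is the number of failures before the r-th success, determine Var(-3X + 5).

For X ~ NegBin(r=3, p=1/4), where X is the number of failures before the r-th success:
Var(X) = 36
Var(-3X + 5) = (-3)² × Var(X) = 9 × 36 = 324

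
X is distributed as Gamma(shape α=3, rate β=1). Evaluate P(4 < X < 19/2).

P(4 < X < 19/2) = ∫_{4}^{19/2} f(x) dx
where f(x) = \frac{x^{2} e^{- x}}{2}
= - \frac{445}{8 e^{\frac{19}{2}}} + \frac{13}{e^{4}}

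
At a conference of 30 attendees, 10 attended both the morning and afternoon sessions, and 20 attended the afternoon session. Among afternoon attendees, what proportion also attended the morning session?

P(A ∩ B) = 10/30 = 1/3
P(B) = 20/30 = 2/3
P(A|B) = P(A ∩ B) / P(B) = (1/3) / (2/3) = 1/2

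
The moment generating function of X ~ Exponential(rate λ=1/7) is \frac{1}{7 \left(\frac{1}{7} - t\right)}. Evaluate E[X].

To find E[X], compute M^(1)(0):
M^(1)(t) = \frac{1}{7 \left(\frac{1}{7} - t\right)^{2}}
M^(1)(0) = 7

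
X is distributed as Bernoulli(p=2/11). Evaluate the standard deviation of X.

For X ~ Bernoulli(p=2/11):
Var(X) = \frac{18}{121}
SD(X) = √(Var(X)) = √(\frac{18}{121}) = \frac{3 \sqrt{2}}{11}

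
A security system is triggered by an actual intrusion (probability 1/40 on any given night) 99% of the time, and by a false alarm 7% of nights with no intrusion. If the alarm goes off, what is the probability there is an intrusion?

Let D = the rare event, + = positive/flagged.
P(D) = 1/40
P(+|D) = 99/100
P(+|D') = 7/100
P(+) = P(+|D)P(D) + P(+|D')P(D')
     = \frac{99}{100} × \frac{1}{40} + \frac{7}{100} × \frac{39}{40}
     = \frac{93}{1000}
P(D|+) = P(+|D)P(D)/P(+) = \frac{33}{124}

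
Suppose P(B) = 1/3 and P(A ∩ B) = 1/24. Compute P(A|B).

P(A|B) = P(A ∩ B) / P(B)
= (1/24) / (1/3)
= 1/8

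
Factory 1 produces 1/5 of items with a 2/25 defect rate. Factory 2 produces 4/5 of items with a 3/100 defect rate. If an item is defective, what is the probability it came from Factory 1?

Using Bayes' theorem:
P(F1) = 1/5, P(D|F1) = 2/25
P(F2) = 4/5, P(D|F2) = 3/100
P(D) = P(D|F1)P(F1) + P(D|F2)P(F2)
     = \frac{1}{25}
P(F1|D) = P(D|F1)P(F1) / P(D)
= \frac{2}{5}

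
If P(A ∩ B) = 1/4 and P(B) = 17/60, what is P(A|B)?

P(A|B) = P(A ∩ B) / P(B)
= (1/4) / (17/60)
= 15/17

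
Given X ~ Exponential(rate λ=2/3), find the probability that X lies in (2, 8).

P(2 < X < 8) = ∫_{2}^{8} f(x) dx
where f(x) = \frac{2 e^{- \frac{2 x}{3}}}{3}
= - \frac{1 - e^{4}}{e^{\frac{16}{3}}}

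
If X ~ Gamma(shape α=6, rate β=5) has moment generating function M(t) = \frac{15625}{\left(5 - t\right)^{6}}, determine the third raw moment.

To find E[X^3], compute M^(3)(0):
M^(1)(t) = \frac{93750}{\left(5 - t\right)^{7}}
M^(2)(t) = \frac{656250}{\left(5 - t\right)^{8}}
M^(3)(t) = \frac{5250000}{\left(5 - t\right)^{9}}
M^(3)(0) = \frac{336}{125}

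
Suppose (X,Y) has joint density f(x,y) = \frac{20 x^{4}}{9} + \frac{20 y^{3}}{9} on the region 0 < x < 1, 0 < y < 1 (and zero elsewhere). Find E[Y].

E[Y] = ∫_0^1 ∫_0^1 y × f(x,y) dx dy
= \frac{2}{3}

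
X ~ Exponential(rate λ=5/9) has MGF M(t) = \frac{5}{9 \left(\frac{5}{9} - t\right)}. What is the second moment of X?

To find E[X^2], compute M^(2)(0):
M^(1)(t) = \frac{5}{9 \left(\frac{5}{9} - t\right)^{2}}
M^(2)(t) = \frac{10}{9 \left(\frac{5}{9} - t\right)^{3}}
M^(2)(0) = \frac{162}{25}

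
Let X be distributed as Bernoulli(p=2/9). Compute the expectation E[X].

For X ~ Bernoulli(p=2/9), the expected value is:
E[X] = \frac{2}{9}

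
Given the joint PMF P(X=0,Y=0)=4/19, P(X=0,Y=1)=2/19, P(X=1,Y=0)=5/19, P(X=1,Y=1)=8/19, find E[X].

First find marginal of X:
P(X=0) = 6/19
P(X=1) = 13/19
E[X] = 0 × 6/19 + 1 × 13/19 = 13/19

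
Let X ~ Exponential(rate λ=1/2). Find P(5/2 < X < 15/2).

P(5/2 < X < 15/2) = ∫_{5/2}^{15/2} f(x) dx
where f(x) = \frac{e^{- \frac{x}{2}}}{2}
= - \frac{1 - e^{\frac{5}{2}}}{e^{\frac{15}{4}}}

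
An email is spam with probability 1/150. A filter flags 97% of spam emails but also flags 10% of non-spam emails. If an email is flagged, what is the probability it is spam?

Let D = the rare event, + = positive/flagged.
P(D) = 1/150
P(+|D) = 97/100
P(+|D') = 10/100 = 1/10
P(+) = P(+|D)P(D) + P(+|D')P(D')
     = \frac{97}{100} × \frac{1}{150} + \frac{1}{10} × \frac{149}{150}
     = \frac{529}{5000}
P(D|+) = P(+|D)P(D)/P(+) = \frac{97}{1587}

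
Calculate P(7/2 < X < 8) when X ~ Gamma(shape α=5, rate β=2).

P(7/2 < X < 8) = ∫_{7/2}^{8} f(x) dx
where f(x) = \frac{4 x^{4} e^{- 2 x}}{3}
= \frac{-85400 + 4553 e^{9}}{24 e^{16}}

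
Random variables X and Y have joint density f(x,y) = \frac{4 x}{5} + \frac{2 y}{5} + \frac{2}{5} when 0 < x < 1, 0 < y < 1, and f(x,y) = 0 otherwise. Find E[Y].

E[Y] = ∫_0^1 ∫_0^1 y × f(x,y) dx dy
= \frac{8}{15}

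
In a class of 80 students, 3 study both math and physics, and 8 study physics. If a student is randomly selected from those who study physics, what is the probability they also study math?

P(A ∩ B) = 3/80
P(B) = 8/80 = 1/10
P(A|B) = P(A ∩ B) / P(B) = (3/80) / (1/10) = 3/8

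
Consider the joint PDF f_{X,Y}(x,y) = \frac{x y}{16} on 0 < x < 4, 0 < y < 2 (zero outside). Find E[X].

f_X(x) = ∫_0^2 \frac{x y}{16} dy = \frac{x}{8}
E[X] = ∫_0^4 x × (\frac{x}{8}) dx = \frac{8}{3}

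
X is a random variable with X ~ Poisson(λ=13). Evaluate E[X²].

Using the identity E[X²] = Var(X) + (E[X])²:
E[X] = 13
Var(X) = 13
E[X²] = 13 + (13)²
= 182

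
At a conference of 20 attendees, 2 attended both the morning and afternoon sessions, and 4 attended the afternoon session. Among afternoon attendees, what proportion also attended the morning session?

P(A ∩ B) = 2/20 = 1/10
P(B) = 4/20 = 1/5
P(A|B) = P(A ∩ B) / P(B) = (1/10) / (1/5) = 1/2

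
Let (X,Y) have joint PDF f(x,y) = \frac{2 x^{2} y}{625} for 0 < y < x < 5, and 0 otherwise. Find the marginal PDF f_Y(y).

f_Y(y) = ∫_y^5 \frac{2 x^{2} y}{625} dx = \frac{2 y \left(125 - y^{3}\right)}{1875}
for 0 < y < 5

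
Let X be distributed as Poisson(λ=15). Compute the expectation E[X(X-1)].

E[X(X-1)] = E[X² - X] = E[X²] - E[X]
E[X] = 15
E[X²] = Var(X) + (E[X])² = 15 + (15)² = 240
E[X(X-1)] = 240 - 15 = 225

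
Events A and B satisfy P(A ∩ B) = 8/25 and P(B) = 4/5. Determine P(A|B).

P(A|B) = P(A ∩ B) / P(B)
= (8/25) / (4/5)
= 2/5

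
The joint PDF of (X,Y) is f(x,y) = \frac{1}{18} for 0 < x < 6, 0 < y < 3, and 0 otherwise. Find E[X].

f_X(x) = ∫_0^3 \frac{1}{18} dy = \frac{1}{6}
E[X] = ∫_0^6 x × (\frac{1}{6}) dx = 3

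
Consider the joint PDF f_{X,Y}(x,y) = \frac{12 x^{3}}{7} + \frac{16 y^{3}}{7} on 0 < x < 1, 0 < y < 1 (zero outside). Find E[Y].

E[Y] = ∫_0^1 ∫_0^1 y × f(x,y) dx dy
= \frac{47}{70}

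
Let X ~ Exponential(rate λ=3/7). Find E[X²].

Using the identity E[X²] = Var(X) + (E[X])²:
E[X] = \frac{7}{3}
Var(X) = \frac{49}{9}
E[X²] = \frac{49}{9} + (\frac{7}{3})²
= \frac{98}{9}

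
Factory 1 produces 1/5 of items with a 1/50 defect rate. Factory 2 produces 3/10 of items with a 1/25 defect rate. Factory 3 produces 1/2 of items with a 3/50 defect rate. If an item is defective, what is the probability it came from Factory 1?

Using Bayes' theorem:
P(F1) = 1/5, P(D|F1) = 1/50
P(F2) = 3/10, P(D|F2) = 1/25
P(F3) = 1/2, P(D|F3) = 3/50
P(D) = P(D|F1)P(F1) + P(D|F2)P(F2) + P(D|F3)P(F3)
     = \frac{23}{500}
P(F1|D) = P(D|F1)P(F1) / P(D)
= \frac{2}{23}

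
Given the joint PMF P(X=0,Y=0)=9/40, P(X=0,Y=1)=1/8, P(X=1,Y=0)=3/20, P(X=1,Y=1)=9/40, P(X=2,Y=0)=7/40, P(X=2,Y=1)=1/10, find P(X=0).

P(X=0) = P(X=0,Y=0) + P(X=0,Y=1)
= 9/40 + 1/8
= 7/20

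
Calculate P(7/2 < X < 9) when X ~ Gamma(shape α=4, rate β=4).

P(7/2 < X < 9) = ∫_{7/2}^{9} f(x) dx
where f(x) = \frac{128 x^{3} e^{- 4 x}}{3}
= \frac{-25383 + 1711 e^{22}}{3 e^{36}}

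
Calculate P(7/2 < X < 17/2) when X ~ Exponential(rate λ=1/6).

P(7/2 < X < 17/2) = ∫_{7/2}^{17/2} f(x) dx
where f(x) = \frac{e^{- \frac{x}{6}}}{6}
= - \frac{1 - e^{\frac{5}{6}}}{e^{\frac{17}{12}}}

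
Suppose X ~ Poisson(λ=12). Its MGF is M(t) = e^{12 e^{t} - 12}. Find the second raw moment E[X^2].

To find E[X^2], compute M^(2)(0):
M^(1)(t) = 12 e^{t} e^{12 e^{t} - 12}
M^(2)(t) = 144 e^{2 t} e^{12 e^{t} - 12} + 12 e^{t} e^{12 e^{t} - 12}
M^(2)(0) = 156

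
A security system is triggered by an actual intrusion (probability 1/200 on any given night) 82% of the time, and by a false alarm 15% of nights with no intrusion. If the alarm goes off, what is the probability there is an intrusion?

Let D = the rare event, + = positive/flagged.
P(D) = 1/200
P(+|D) = 82/100 = 41/50
P(+|D') = 15/100 = 3/20
P(+) = P(+|D)P(D) + P(+|D')P(D')
     = \frac{41}{50} × \frac{1}{200} + \frac{3}{20} × \frac{199}{200}
     = \frac{3067}{20000}
P(D|+) = P(+|D)P(D)/P(+) = \frac{82}{3067}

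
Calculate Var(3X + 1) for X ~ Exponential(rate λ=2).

For X ~ Exponential(rate λ=2):
Var(X) = \frac{1}{4}
Var(3X + 1) = (3)² × Var(X) = 9 × \frac{1}{4} = \frac{9}{4}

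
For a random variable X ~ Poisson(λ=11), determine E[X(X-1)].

E[X(X-1)] = E[X² - X] = E[X²] - E[X]
E[X] = 11
E[X²] = Var(X) + (E[X])² = 11 + (11)² = 132
E[X(X-1)] = 132 - 11 = 121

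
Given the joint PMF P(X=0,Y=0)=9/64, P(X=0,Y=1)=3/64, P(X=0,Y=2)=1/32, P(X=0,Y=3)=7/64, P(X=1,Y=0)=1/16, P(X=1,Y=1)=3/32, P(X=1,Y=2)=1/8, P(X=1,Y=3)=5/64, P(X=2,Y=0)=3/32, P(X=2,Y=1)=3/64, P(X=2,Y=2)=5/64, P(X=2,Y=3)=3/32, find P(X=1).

P(X=1) = P(X=1,Y=0) + P(X=1,Y=1) + P(X=1,Y=2) + P(X=1,Y=3)
= 1/16 + 3/32 + 1/8 + 5/64
= 23/64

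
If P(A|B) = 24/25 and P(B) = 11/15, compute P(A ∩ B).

By definition, P(A|B) = P(A ∩ B) / P(B)
So P(A ∩ B) = P(A|B) × P(B)
= 24/25 × 11/15
= 88/125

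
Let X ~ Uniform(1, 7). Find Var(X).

For X ~ Uniform(1, 7):
Var(X) = 3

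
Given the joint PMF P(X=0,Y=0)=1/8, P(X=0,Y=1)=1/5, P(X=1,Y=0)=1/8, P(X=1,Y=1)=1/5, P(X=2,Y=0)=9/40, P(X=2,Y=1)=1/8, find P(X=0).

P(X=0) = P(X=0,Y=0) + P(X=0,Y=1)
= 1/8 + 1/5
= 13/40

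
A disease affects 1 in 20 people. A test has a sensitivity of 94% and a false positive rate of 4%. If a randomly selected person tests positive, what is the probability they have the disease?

Let D = the rare event, + = positive/flagged.
P(D) = 1/20
P(+|D) = 94/100 = 47/50
P(+|D') = 4/100 = 1/25
P(+) = P(+|D)P(D) + P(+|D')P(D')
     = \frac{47}{50} × \frac{1}{20} + \frac{1}{25} × \frac{19}{20}
     = \frac{17}{200}
P(D|+) = P(+|D)P(D)/P(+) = \frac{47}{85}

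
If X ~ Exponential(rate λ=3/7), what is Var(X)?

For X ~ Exponential(rate λ=3/7):
Var(X) = \frac{49}{9}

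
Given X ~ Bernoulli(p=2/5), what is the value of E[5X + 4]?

For X ~ Bernoulli(p=2/5):
E[X] = \frac{2}{5}
E[5X + 4] = 5 × E[X] + 4 = 6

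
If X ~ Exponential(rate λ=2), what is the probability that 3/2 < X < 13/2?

P(3/2 < X < 13/2) = ∫_{3/2}^{13/2} f(x) dx
where f(x) = 2 e^{- 2 x}
= - \frac{1 - e^{10}}{e^{13}}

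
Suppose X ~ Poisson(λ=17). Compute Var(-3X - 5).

For X ~ Poisson(λ=17):
Var(X) = 17
Var(-3X - 5) = (-3)² × Var(X) = 9 × 17 = 153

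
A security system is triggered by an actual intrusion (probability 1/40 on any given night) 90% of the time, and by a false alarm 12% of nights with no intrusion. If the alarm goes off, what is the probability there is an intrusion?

Let D = the rare event, + = positive/flagged.
P(D) = 1/40
P(+|D) = 90/100 = 9/10
P(+|D') = 12/100 = 3/25
P(+) = P(+|D)P(D) + P(+|D')P(D')
     = \frac{9}{10} × \frac{1}{40} + \frac{3}{25} × \frac{39}{40}
     = \frac{279}{2000}
P(D|+) = P(+|D)P(D)/P(+) = \frac{5}{31}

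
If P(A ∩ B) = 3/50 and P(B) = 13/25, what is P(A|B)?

P(A|B) = P(A ∩ B) / P(B)
= (3/50) / (13/25)
= 3/26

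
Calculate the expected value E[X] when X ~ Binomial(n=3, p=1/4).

For X ~ Binomial(n=3, p=1/4), the expected value is:
E[X] = \frac{3}{4}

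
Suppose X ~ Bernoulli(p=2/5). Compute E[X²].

Using the identity E[X²] = Var(X) + (E[X])²:
E[X] = \frac{2}{5}
Var(X) = \frac{6}{25}
E[X²] = \frac{6}{25} + (\frac{2}{5})²
= \frac{2}{5}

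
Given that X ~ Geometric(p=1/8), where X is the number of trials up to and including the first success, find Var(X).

For X ~ Geometric(p=1/8), where X is the number of trials up to and including the first success:
Var(X) = 56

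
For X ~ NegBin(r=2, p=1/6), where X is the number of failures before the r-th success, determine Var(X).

For X ~ NegBin(r=2, p=1/6), where X is the number of failures before the r-th success:
Var(X) = 60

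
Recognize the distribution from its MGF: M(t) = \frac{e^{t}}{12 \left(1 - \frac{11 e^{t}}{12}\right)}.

The MGF M(t) = \frac{e^{t}}{12 \left(1 - \frac{11 e^{t}}{12}\right)} is the standard form for the Geometric distribution.
Comparing with the known MGF formula identifies: Geometric(p=1/12), X = trial number of first success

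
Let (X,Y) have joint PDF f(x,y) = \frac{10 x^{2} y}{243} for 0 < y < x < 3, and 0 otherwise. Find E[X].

f_X(x) = ∫_0^x \frac{10 x^{2} y}{243} dy = \frac{5 x^{4}}{243}
E[X] = ∫_0^3 x × (\frac{5 x^{4}}{243}) dx = \frac{5}{2}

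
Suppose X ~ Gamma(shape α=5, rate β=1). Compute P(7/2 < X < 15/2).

P(7/2 < X < 15/2) = ∫_{7/2}^{15/2} f(x) dx
where f(x) = \frac{x^{4} e^{- x}}{24}
= \frac{-30563 + 3075 e^{4}}{128 e^{\frac{15}{2}}}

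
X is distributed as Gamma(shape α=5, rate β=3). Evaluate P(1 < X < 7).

P(1 < X < 7) = ∫_{1}^{7} f(x) dx
where f(x) = \frac{81 x^{4} e^{- 3 x}}{8}
= \frac{-79115 + 131 e^{18}}{8 e^{21}}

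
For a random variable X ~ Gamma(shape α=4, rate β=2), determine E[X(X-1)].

E[X(X-1)] = E[X² - X] = E[X²] - E[X]
E[X] = 2
E[X²] = Var(X) + (E[X])² = 1 + (2)² = 5
E[X(X-1)] = 5 - 2 = 3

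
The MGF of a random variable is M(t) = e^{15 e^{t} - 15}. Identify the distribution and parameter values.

The MGF M(t) = e^{15 e^{t} - 15} is the standard form for the Poisson distribution.
Comparing with the known MGF formula identifies: Poisson(λ=15)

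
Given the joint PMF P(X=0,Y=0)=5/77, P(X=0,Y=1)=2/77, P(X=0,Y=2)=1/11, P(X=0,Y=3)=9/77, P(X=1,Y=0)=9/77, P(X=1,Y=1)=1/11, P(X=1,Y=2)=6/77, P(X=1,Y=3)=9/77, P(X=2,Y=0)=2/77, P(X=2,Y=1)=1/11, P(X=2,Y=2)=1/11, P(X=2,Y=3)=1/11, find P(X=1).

P(X=1) = P(X=1,Y=0) + P(X=1,Y=1) + P(X=1,Y=2) + P(X=1,Y=3)
= 9/77 + 1/11 + 6/77 + 9/77
= 31/77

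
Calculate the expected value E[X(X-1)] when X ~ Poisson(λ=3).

E[X(X-1)] = E[X² - X] = E[X²] - E[X]
E[X] = 3
E[X²] = Var(X) + (E[X])² = 3 + (3)² = 12
E[X(X-1)] = 12 - 3 = 9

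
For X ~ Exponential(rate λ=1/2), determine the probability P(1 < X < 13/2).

P(1 < X < 13/2) = ∫_{1}^{13/2} f(x) dx
where f(x) = \frac{e^{- \frac{x}{2}}}{2}
= - \frac{1}{e^{\frac{13}{4}}} + e^{- \frac{1}{2}}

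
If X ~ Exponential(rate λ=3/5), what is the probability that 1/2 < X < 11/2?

P(1/2 < X < 11/2) = ∫_{1/2}^{11/2} f(x) dx
where f(x) = \frac{3 e^{- \frac{3 x}{5}}}{5}
= - \frac{1 - e^{3}}{e^{\frac{33}{10}}}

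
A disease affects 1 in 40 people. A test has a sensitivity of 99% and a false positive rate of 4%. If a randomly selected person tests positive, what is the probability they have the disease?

Let D = the rare event, + = positive/flagged.
P(D) = 1/40
P(+|D) = 99/100
P(+|D') = 4/100 = 1/25
P(+) = P(+|D)P(D) + P(+|D')P(D')
     = \frac{99}{100} × \frac{1}{40} + \frac{1}{25} × \frac{39}{40}
     = \frac{51}{800}
P(D|+) = P(+|D)P(D)/P(+) = \frac{33}{85}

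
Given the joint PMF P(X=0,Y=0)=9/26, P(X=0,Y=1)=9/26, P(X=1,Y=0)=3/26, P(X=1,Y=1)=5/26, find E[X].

First find marginal of X:
P(X=0) = 9/13
P(X=1) = 4/13
E[X] = 0 × 9/13 + 1 × 4/13 = 4/13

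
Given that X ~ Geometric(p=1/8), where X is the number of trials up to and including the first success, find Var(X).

For X ~ Geometric(p=1/8), where X is the number of trials up to and including the first success:
Var(X) = 56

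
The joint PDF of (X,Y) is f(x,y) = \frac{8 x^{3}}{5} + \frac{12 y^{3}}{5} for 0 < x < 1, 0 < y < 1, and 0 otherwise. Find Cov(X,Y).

E[XY] = ∫∫ xy × f(x,y) dx dy = \frac{2}{5}
E[X] = \frac{31}{50}
E[Y] = \frac{17}{25}
Cov(X,Y) = E[XY] - E[X]E[Y] = - \frac{27}{1250}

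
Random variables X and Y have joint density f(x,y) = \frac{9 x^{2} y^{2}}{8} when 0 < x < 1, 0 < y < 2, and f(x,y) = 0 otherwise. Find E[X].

f_X(x) = ∫_0^2 \frac{9 x^{2} y^{2}}{8} dy = 3 x^{2}
E[X] = ∫_0^1 x × (3 x^{2}) dx = \frac{3}{4}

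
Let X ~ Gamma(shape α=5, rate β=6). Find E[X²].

Using the identity E[X²] = Var(X) + (E[X])²:
E[X] = \frac{5}{6}
Var(X) = \frac{5}{36}
E[X²] = \frac{5}{36} + (\frac{5}{6})²
= \frac{5}{6}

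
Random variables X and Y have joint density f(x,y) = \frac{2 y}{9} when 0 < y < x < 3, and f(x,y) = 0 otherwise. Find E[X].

f_X(x) = ∫_0^x \frac{2 y}{9} dy = \frac{x^{2}}{9}
E[X] = ∫_0^3 x × (\frac{x^{2}}{9}) dx = \frac{9}{4}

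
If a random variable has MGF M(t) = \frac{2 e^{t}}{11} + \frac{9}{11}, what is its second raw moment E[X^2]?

To find E[X^2], compute M^(2)(0):
M^(1)(t) = \frac{2 e^{t}}{11}
M^(2)(t) = \frac{2 e^{t}}{11}
M^(2)(0) = \frac{2}{11}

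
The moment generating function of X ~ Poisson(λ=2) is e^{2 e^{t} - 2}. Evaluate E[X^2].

To find E[X^2], compute M^(2)(0):
M^(1)(t) = 2 e^{t} e^{2 e^{t} - 2}
M^(2)(t) = 4 e^{2 t} e^{2 e^{t} - 2} + 2 e^{t} e^{2 e^{t} - 2}
M^(2)(0) = 6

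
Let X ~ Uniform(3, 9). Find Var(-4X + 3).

For X ~ Uniform(3, 9):
Var(X) = 3
Var(-4X + 3) = (-4)² × Var(X) = 16 × 3 = 48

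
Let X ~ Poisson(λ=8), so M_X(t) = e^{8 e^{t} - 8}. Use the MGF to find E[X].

To find E[X], compute M^(1)(0):
M^(1)(t) = 8 e^{t} e^{8 e^{t} - 8}
M^(1)(0) = 8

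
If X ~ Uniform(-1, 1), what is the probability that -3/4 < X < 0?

P(-3/4 < X < 0) = ∫_{-3/4}^{0} f(x) dx
where f(x) = \frac{1}{2}
= \frac{3}{8}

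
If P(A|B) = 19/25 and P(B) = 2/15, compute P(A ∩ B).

By definition, P(A|B) = P(A ∩ B) / P(B)
So P(A ∩ B) = P(A|B) × P(B)
= 19/25 × 2/15
= 38/375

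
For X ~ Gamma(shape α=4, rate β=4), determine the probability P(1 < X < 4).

P(1 < X < 4) = ∫_{1}^{4} f(x) dx
where f(x) = \frac{128 x^{3} e^{- 4 x}}{3}
= \frac{-2483 + 71 e^{12}}{3 e^{16}}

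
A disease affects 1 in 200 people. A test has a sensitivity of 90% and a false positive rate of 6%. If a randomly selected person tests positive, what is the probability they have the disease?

Let D = the rare event, + = positive/flagged.
P(D) = 1/200
P(+|D) = 90/100 = 9/10
P(+|D') = 6/100 = 3/50
P(+) = P(+|D)P(D) + P(+|D')P(D')
     = \frac{9}{10} × \frac{1}{200} + \frac{3}{50} × \frac{199}{200}
     = \frac{321}{5000}
P(D|+) = P(+|D)P(D)/P(+) = \frac{15}{214}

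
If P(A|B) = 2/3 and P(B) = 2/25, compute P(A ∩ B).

By definition, P(A|B) = P(A ∩ B) / P(B)
So P(A ∩ B) = P(A|B) × P(B)
= 2/3 × 2/25
= 4/75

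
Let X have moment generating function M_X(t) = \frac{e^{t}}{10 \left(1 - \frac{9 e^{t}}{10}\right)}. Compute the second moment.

To find E[X^2], compute M^(2)(0):
M^(1)(t) = \frac{e^{t}}{10 \left(1 - \frac{9 e^{t}}{10}\right)} + \frac{9 e^{2 t}}{100 \left(1 - \frac{9 e^{t}}{10}\right)^{2}}
M^(2)(t) = \frac{e^{t}}{10 \left(1 - \frac{9 e^{t}}{10}\right)} + \frac{27 e^{2 t}}{100 \left(1 - \frac{9 e^{t}}{10}\right)^{2}} + \frac{81 e^{3 t}}{500 \left(1 - \frac{9 e^{t}}{10}\right)^{3}}
M^(2)(0) = 190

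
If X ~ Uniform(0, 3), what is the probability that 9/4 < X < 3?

P(9/4 < X < 3) = ∫_{9/4}^{3} f(x) dx
where f(x) = \frac{1}{3}
= \frac{1}{4}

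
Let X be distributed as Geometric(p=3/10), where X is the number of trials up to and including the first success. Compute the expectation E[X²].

Using the identity E[X²] = Var(X) + (E[X])²:
E[X] = \frac{10}{3}
Var(X) = \frac{70}{9}
E[X²] = \frac{70}{9} + (\frac{10}{3})²
= \frac{170}{9}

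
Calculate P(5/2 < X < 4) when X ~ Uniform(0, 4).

P(5/2 < X < 4) = ∫_{5/2}^{4} f(x) dx
where f(x) = \frac{1}{4}
= \frac{3}{8}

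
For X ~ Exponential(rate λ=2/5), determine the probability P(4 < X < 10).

P(4 < X < 10) = ∫_{4}^{10} f(x) dx
where f(x) = \frac{2 e^{- \frac{2 x}{5}}}{5}
= - \frac{1}{e^{4}} + e^{- \frac{8}{5}}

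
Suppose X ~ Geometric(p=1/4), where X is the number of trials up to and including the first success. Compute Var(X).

For X ~ Geometric(p=1/4), where X is the number of trials up to and including the first success:
Var(X) = 12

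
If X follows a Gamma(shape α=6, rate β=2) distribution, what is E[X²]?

Using the identity E[X²] = Var(X) + (E[X])²:
E[X] = 3
Var(X) = \frac{3}{2}
E[X²] = \frac{3}{2} + (3)²
= \frac{21}{2}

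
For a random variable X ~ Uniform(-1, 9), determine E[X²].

Using the identity E[X²] = Var(X) + (E[X])²:
E[X] = 4
Var(X) = \frac{25}{3}
E[X²] = \frac{25}{3} + (4)²
= \frac{73}{3}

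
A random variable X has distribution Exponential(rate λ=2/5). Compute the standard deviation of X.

For X ~ Exponential(rate λ=2/5):
Var(X) = \frac{25}{4}
SD(X) = √(Var(X)) = √(\frac{25}{4}) = \frac{5}{2}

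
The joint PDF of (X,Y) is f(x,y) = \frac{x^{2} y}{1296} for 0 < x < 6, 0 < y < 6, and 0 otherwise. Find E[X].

f_X(x) = ∫_0^6 \frac{x^{2} y}{1296} dy = \frac{x^{2}}{72}
E[X] = ∫_0^6 x × (\frac{x^{2}}{72}) dx = \frac{9}{2}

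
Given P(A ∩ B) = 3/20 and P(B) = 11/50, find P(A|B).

P(A|B) = P(A ∩ B) / P(B)
= (3/20) / (11/50)
= 15/22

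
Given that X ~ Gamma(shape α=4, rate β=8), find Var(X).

For X ~ Gamma(shape α=4, rate β=8):
Var(X) = \frac{1}{16}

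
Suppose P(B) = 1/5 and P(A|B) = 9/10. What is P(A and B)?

By definition, P(A|B) = P(A ∩ B) / P(B)
So P(A ∩ B) = P(A|B) × P(B)
= 9/10 × 1/5
= 9/50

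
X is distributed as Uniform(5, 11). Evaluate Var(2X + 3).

For X ~ Uniform(5, 11):
Var(X) = 3
Var(2X + 3) = (2)² × Var(X) = 4 × 3 = 12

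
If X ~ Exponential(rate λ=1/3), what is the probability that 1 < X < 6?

P(1 < X < 6) = ∫_{1}^{6} f(x) dx
where f(x) = \frac{e^{- \frac{x}{3}}}{3}
= - \frac{1}{e^{2}} + e^{- \frac{1}{3}}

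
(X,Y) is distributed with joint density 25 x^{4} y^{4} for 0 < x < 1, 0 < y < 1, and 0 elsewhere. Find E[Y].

E[Y] = ∫_0^1 ∫_0^1 y × f(x,y) dx dy
= \frac{5}{6}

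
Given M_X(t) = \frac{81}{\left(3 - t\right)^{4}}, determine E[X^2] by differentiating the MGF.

To find E[X^2], compute M^(2)(0):
M^(1)(t) = \frac{324}{\left(3 - t\right)^{5}}
M^(2)(t) = \frac{1620}{\left(3 - t\right)^{6}}
M^(2)(0) = \frac{20}{9}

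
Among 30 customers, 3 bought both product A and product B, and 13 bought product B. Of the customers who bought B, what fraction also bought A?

P(A ∩ B) = 3/30 = 1/10
P(B) = 13/30
P(A|B) = P(A ∩ B) / P(B) = (1/10) / (13/30) = 3/13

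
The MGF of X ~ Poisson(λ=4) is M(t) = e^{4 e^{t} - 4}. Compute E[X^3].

To find E[X^3], compute M^(3)(0):
M^(1)(t) = 4 e^{t} e^{4 e^{t} - 4}
M^(2)(t) = 16 e^{2 t} e^{4 e^{t} - 4} + 4 e^{t} e^{4 e^{t} - 4}
M^(3)(t) = 64 e^{3 t} e^{4 e^{t} - 4} + 48 e^{2 t} e^{4 e^{t} - 4} + 4 e^{t} e^{4 e^{t} - 4}
M^(3)(0) = 116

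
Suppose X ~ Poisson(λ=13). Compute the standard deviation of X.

For X ~ Poisson(λ=13):
Var(X) = 13
SD(X) = √(Var(X)) = √(13) = \sqrt{13}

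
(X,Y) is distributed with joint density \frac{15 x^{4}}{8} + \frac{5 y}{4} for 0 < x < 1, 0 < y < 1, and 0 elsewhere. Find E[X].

E[X] = ∫_0^1 ∫_0^1 x × f(x,y) dy dx
= ∫_0^1 ∫_0^1 x × (\frac{15 x^{4}}{8} + \frac{5 y}{4}) dy dx
= \frac{5}{8}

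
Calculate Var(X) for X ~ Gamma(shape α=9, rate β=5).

For X ~ Gamma(shape α=9, rate β=5):
Var(X) = \frac{9}{25}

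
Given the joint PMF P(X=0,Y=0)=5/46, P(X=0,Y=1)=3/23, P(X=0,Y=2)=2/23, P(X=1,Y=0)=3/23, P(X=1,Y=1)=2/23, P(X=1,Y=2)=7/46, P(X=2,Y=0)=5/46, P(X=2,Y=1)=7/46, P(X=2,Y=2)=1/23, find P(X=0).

P(X=0) = P(X=0,Y=0) + P(X=0,Y=1) + P(X=0,Y=2)
= 5/46 + 3/23 + 2/23
= 15/46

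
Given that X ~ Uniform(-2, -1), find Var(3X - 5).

For X ~ Uniform(-2, -1):
Var(X) = \frac{1}{12}
Var(3X - 5) = (3)² × Var(X) = 9 × \frac{1}{12} = \frac{3}{4}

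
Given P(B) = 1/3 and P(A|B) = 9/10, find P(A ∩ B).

By definition, P(A|B) = P(A ∩ B) / P(B)
So P(A ∩ B) = P(A|B) × P(B)
= 9/10 × 1/3
= 3/10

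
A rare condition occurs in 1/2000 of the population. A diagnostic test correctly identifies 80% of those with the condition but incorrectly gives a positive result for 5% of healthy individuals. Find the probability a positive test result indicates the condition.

Let D = the rare event, + = positive/flagged.
P(D) = 1/2000
P(+|D) = 80/100 = 4/5
P(+|D') = 5/100 = 1/20
P(+) = P(+|D)P(D) + P(+|D')P(D')
     = \frac{4}{5} × \frac{1}{2000} + \frac{1}{20} × \frac{1999}{2000}
     = \frac{403}{8000}
P(D|+) = P(+|D)P(D)/P(+) = \frac{16}{2015}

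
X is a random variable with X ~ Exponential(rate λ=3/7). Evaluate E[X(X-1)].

E[X(X-1)] = E[X² - X] = E[X²] - E[X]
E[X] = \frac{7}{3}
E[X²] = Var(X) + (E[X])² = \frac{49}{9} + (\frac{7}{3})² = \frac{98}{9}
E[X(X-1)] = \frac{98}{9} - \frac{7}{3} = \frac{77}{9}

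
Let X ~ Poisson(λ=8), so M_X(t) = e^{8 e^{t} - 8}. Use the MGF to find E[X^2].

To find E[X^2], compute M^(2)(0):
M^(1)(t) = 8 e^{t} e^{8 e^{t} - 8}
M^(2)(t) = 64 e^{2 t} e^{8 e^{t} - 8} + 8 e^{t} e^{8 e^{t} - 8}
M^(2)(0) = 72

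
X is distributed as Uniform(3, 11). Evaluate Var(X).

For X ~ Uniform(3, 11):
Var(X) = \frac{16}{3}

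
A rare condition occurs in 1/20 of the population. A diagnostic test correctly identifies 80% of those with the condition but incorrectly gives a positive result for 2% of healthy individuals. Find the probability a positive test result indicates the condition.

Let D = the rare event, + = positive/flagged.
P(D) = 1/20
P(+|D) = 80/100 = 4/5
P(+|D') = 2/100 = 1/50
P(+) = P(+|D)P(D) + P(+|D')P(D')
     = \frac{4}{5} × \frac{1}{20} + \frac{1}{50} × \frac{19}{20}
     = \frac{59}{1000}
P(D|+) = P(+|D)P(D)/P(+) = \frac{40}{59}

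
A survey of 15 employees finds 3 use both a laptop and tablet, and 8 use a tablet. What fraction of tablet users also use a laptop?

P(A ∩ B) = 3/15 = 1/5
P(B) = 8/15
P(A|B) = P(A ∩ B) / P(B) = (1/5) / (8/15) = 3/8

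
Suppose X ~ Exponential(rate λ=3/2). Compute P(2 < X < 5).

P(2 < X < 5) = ∫_{2}^{5} f(x) dx
where f(x) = \frac{3 e^{- \frac{3 x}{2}}}{2}
= - \frac{1}{e^{\frac{15}{2}}} + e^{-3}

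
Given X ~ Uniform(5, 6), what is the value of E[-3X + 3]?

For X ~ Uniform(5, 6):
E[X] = \frac{11}{2}
E[-3X + 3] = -3 × E[X] + 3 = - \frac{27}{2}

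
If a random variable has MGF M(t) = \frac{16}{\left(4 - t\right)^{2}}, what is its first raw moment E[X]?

To find E[X], compute M^(1)(0):
M^(1)(t) = \frac{32}{\left(4 - t\right)^{3}}
M^(1)(0) = \frac{1}{2}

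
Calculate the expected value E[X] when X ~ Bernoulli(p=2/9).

For X ~ Bernoulli(p=2/9), the expected value is:
E[X] = \frac{2}{9}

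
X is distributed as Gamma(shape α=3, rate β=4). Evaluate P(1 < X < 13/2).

P(1 < X < 13/2) = ∫_{1}^{13/2} f(x) dx
where f(x) = 32 x^{2} e^{- 4 x}
= \frac{-365 + 13 e^{22}}{e^{26}}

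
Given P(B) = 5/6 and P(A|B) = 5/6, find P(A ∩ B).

By definition, P(A|B) = P(A ∩ B) / P(B)
So P(A ∩ B) = P(A|B) × P(B)
= 5/6 × 5/6
= 25/36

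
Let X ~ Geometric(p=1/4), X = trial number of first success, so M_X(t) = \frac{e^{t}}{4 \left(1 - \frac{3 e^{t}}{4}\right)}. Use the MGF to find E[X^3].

To find E[X^3], compute M^(3)(0):
M^(1)(t) = \frac{e^{t}}{4 \left(1 - \frac{3 e^{t}}{4}\right)} + \frac{3 e^{2 t}}{16 \left(1 - \frac{3 e^{t}}{4}\right)^{2}}
M^(2)(t) = \frac{e^{t}}{4 \left(1 - \frac{3 e^{t}}{4}\right)} + \frac{9 e^{2 t}}{16 \left(1 - \frac{3 e^{t}}{4}\right)^{2}} + \frac{9 e^{3 t}}{32 \left(1 - \frac{3 e^{t}}{4}\right)^{3}}
M^(3)(t) = \frac{e^{t}}{4 \left(1 - \frac{3 e^{t}}{4}\right)} + \frac{21 e^{2 t}}{16 \left(1 - \frac{3 e^{t}}{4}\right)^{2}} + \frac{27 e^{3 t}}{16 \left(1 - \frac{3 e^{t}}{4}\right)^{3}} + \frac{81 e^{4 t}}{128 \left(1 - \frac{3 e^{t}}{4}\right)^{4}}
M^(3)(0) = 292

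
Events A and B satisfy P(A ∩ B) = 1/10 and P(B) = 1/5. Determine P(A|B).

P(A|B) = P(A ∩ B) / P(B)
= (1/10) / (1/5)
= 1/2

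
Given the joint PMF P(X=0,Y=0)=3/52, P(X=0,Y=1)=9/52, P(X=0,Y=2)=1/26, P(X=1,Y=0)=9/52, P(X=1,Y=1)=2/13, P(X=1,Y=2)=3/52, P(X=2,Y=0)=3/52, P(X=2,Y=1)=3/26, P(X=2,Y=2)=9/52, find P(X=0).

P(X=0) = P(X=0,Y=0) + P(X=0,Y=1) + P(X=0,Y=2)
= 3/52 + 9/52 + 1/26
= 7/26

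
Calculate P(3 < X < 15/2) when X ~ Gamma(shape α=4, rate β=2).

P(3 < X < 15/2) = ∫_{3}^{15/2} f(x) dx
where f(x) = \frac{8 x^{3} e^{- 2 x}}{3}
= \frac{-691 + 61 e^{9}}{e^{15}}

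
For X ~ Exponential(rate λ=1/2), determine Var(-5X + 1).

For X ~ Exponential(rate λ=1/2):
Var(X) = 4
Var(-5X + 1) = (-5)² × Var(X) = 25 × 4 = 100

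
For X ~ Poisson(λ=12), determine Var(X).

For X ~ Poisson(λ=12):
Var(X) = 12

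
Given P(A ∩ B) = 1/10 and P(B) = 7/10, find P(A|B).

P(A|B) = P(A ∩ B) / P(B)
= (1/10) / (7/10)
= 1/7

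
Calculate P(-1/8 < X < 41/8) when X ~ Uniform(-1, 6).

P(-1/8 < X < 41/8) = ∫_{-1/8}^{41/8} f(x) dx
where f(x) = \frac{1}{7}
= \frac{3}{4}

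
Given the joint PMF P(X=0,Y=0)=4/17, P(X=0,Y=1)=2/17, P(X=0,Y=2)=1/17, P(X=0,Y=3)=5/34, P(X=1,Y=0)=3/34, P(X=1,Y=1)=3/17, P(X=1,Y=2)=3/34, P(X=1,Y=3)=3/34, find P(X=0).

P(X=0) = P(X=0,Y=0) + P(X=0,Y=1) + P(X=0,Y=2) + P(X=0,Y=3)
= 4/17 + 2/17 + 1/17 + 5/34
= 19/34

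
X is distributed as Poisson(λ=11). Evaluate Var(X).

For X ~ Poisson(λ=11):
Var(X) = 11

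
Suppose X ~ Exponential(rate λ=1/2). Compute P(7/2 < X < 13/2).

P(7/2 < X < 13/2) = ∫_{7/2}^{13/2} f(x) dx
where f(x) = \frac{e^{- \frac{x}{2}}}{2}
= - \frac{1 - e^{\frac{3}{2}}}{e^{\frac{13}{4}}}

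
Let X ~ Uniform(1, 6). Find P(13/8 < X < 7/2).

P(13/8 < X < 7/2) = ∫_{13/8}^{7/2} f(x) dx
where f(x) = \frac{1}{5}
= \frac{3}{8}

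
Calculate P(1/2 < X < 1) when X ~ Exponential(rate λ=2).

P(1/2 < X < 1) = ∫_{1/2}^{1} f(x) dx
where f(x) = 2 e^{- 2 x}
= - \frac{1 - e}{e^{2}}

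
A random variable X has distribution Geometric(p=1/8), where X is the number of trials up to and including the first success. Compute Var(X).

For X ~ Geometric(p=1/8), where X is the number of trials up to and including the first success:
Var(X) = 56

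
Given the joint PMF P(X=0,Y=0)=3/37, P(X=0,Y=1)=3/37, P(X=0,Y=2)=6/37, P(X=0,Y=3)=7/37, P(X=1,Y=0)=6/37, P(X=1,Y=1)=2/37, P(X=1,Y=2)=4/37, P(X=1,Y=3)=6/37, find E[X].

First find marginal of X:
P(X=0) = 19/37
P(X=1) = 18/37
E[X] = 0 × 19/37 + 1 × 18/37 = 18/37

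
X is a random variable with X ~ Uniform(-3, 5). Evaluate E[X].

For X ~ Uniform(-3, 5), the expected value is:
E[X] = 1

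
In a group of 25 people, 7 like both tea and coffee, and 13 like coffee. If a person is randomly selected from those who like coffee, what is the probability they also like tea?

P(A ∩ B) = 7/25
P(B) = 13/25
P(A|B) = P(A ∩ B) / P(B) = (7/25) / (13/25) = 7/13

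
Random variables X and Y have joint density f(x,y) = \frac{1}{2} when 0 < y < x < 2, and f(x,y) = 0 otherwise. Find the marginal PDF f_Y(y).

f_Y(y) = ∫_y^2 \frac{1}{2} dx = 1 - \frac{y}{2}
for 0 < y < 2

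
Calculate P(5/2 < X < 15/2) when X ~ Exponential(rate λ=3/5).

P(5/2 < X < 15/2) = ∫_{5/2}^{15/2} f(x) dx
where f(x) = \frac{3 e^{- \frac{3 x}{5}}}{5}
= - \frac{1 - e^{3}}{e^{\frac{9}{2}}}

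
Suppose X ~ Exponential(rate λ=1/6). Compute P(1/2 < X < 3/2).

P(1/2 < X < 3/2) = ∫_{1/2}^{3/2} f(x) dx
where f(x) = \frac{e^{- \frac{x}{6}}}{6}
= - \frac{1}{e^{\frac{1}{4}}} + e^{- \frac{1}{12}}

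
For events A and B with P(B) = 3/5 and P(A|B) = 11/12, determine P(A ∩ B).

By definition, P(A|B) = P(A ∩ B) / P(B)
So P(A ∩ B) = P(A|B) × P(B)
= 11/12 × 3/5
= 11/20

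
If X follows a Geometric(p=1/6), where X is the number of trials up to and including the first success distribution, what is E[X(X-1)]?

E[X(X-1)] = E[X² - X] = E[X²] - E[X]
E[X] = 6
E[X²] = Var(X) + (E[X])² = 30 + (6)² = 66
E[X(X-1)] = 66 - 6 = 60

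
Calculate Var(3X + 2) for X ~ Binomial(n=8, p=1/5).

For X ~ Binomial(n=8, p=1/5):
Var(X) = \frac{32}{25}
Var(3X + 2) = (3)² × Var(X) = 9 × \frac{32}{25} = \frac{288}{25}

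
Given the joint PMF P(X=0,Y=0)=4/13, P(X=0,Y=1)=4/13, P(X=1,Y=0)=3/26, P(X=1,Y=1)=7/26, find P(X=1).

P(X=1) = P(X=1,Y=0) + P(X=1,Y=1)
= 3/26 + 7/26
= 5/13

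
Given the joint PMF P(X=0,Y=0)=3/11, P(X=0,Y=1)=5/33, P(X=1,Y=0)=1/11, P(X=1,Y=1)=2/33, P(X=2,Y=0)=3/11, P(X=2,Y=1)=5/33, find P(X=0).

P(X=0) = P(X=0,Y=0) + P(X=0,Y=1)
= 3/11 + 5/33
= 14/33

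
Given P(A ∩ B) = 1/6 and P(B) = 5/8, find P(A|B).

P(A|B) = P(A ∩ B) / P(B)
= (1/6) / (5/8)
= 4/15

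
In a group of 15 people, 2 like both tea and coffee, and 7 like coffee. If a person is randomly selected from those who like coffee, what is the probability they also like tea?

P(A ∩ B) = 2/15
P(B) = 7/15
P(A|B) = P(A ∩ B) / P(B) = (2/15) / (7/15) = 2/7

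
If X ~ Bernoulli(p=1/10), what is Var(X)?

For X ~ Bernoulli(p=1/10):
Var(X) = \frac{9}{100}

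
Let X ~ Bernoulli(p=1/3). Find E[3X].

For X ~ Bernoulli(p=1/3):
E[X] = \frac{1}{3}
E[3X] = 3 × E[X] + 0 = 1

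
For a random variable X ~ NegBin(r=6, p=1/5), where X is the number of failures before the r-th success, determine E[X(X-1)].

E[X(X-1)] = E[X² - X] = E[X²] - E[X]
E[X] = 24
E[X²] = Var(X) + (E[X])² = 120 + (24)² = 696
E[X(X-1)] = 696 - 24 = 672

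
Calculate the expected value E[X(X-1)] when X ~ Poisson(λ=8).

E[X(X-1)] = E[X² - X] = E[X²] - E[X]
E[X] = 8
E[X²] = Var(X) + (E[X])² = 8 + (8)² = 72
E[X(X-1)] = 72 - 8 = 64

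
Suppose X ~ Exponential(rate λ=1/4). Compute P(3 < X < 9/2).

P(3 < X < 9/2) = ∫_{3}^{9/2} f(x) dx
where f(x) = \frac{e^{- \frac{x}{4}}}{4}
= - \frac{1}{e^{\frac{9}{8}}} + e^{- \frac{3}{4}}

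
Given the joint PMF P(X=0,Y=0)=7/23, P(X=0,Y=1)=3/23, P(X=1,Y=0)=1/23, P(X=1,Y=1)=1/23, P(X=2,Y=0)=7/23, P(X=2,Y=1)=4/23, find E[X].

First find marginal of X:
P(X=0) = 10/23
P(X=1) = 2/23
P(X=2) = 11/23
E[X] = 0 × 10/23 + 1 × 2/23 + 2 × 11/23 = 24/23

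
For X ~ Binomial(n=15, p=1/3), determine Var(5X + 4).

For X ~ Binomial(n=15, p=1/3):
Var(X) = \frac{10}{3}
Var(5X + 4) = (5)² × Var(X) = 25 × \frac{10}{3} = \frac{250}{3}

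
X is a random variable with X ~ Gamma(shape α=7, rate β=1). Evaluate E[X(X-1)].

E[X(X-1)] = E[X² - X] = E[X²] - E[X]
E[X] = 7
E[X²] = Var(X) + (E[X])² = 7 + (7)² = 56
E[X(X-1)] = 56 - 7 = 49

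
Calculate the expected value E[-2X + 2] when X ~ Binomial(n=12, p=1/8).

For X ~ Binomial(n=12, p=1/8):
E[X] = \frac{3}{2}
E[-2X + 2] = -2 × E[X] + 2 = -1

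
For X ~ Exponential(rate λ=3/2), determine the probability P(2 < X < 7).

P(2 < X < 7) = ∫_{2}^{7} f(x) dx
where f(x) = \frac{3 e^{- \frac{3 x}{2}}}{2}
= - \frac{1}{e^{\frac{21}{2}}} + e^{-3}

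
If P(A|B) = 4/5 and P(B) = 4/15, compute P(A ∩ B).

By definition, P(A|B) = P(A ∩ B) / P(B)
So P(A ∩ B) = P(A|B) × P(B)
= 4/5 × 4/15
= 16/75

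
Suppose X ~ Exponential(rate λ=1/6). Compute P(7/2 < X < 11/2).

P(7/2 < X < 11/2) = ∫_{7/2}^{11/2} f(x) dx
where f(x) = \frac{e^{- \frac{x}{6}}}{6}
= - \frac{1 - e^{\frac{1}{3}}}{e^{\frac{11}{12}}}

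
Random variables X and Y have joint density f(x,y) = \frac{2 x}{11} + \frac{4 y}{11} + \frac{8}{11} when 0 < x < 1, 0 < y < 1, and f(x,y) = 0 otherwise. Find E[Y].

E[Y] = ∫_0^1 ∫_0^1 y × f(x,y) dx dy
= \frac{35}{66}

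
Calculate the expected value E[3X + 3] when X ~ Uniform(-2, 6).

For X ~ Uniform(-2, 6):
E[X] = 2
E[3X + 3] = 3 × E[X] + 3 = 9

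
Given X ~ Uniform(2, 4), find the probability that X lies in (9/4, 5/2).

P(9/4 < X < 5/2) = ∫_{9/4}^{5/2} f(x) dx
where f(x) = \frac{1}{2}
= \frac{1}{8}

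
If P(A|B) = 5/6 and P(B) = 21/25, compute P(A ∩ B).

By definition, P(A|B) = P(A ∩ B) / P(B)
So P(A ∩ B) = P(A|B) × P(B)
= 5/6 × 21/25
= 7/10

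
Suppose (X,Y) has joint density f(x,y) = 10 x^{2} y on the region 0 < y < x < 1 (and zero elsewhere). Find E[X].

f_X(x) = ∫_0^x 10 x^{2} y dy = 5 x^{4}
E[X] = ∫_0^1 x × (5 x^{4}) dx = \frac{5}{6}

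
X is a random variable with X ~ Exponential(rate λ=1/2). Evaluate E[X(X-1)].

E[X(X-1)] = E[X² - X] = E[X²] - E[X]
E[X] = 2
E[X²] = Var(X) + (E[X])² = 4 + (2)² = 8
E[X(X-1)] = 8 - 2 = 6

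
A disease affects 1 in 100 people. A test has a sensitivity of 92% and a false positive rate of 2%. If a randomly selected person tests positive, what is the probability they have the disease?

Let D = the rare event, + = positive/flagged.
P(D) = 1/100
P(+|D) = 92/100 = 23/25
P(+|D') = 2/100 = 1/50
P(+) = P(+|D)P(D) + P(+|D')P(D')
     = \frac{23}{25} × \frac{1}{100} + \frac{1}{50} × \frac{99}{100}
     = \frac{29}{1000}
P(D|+) = P(+|D)P(D)/P(+) = \frac{46}{145}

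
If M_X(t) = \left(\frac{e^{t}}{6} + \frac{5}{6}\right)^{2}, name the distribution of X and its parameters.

The MGF M(t) = \left(\frac{e^{t}}{6} + \frac{5}{6}\right)^{2} is the standard form for the Binomial distribution.
Comparing with the known MGF formula identifies: Binomial(n=2, p=1/6)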